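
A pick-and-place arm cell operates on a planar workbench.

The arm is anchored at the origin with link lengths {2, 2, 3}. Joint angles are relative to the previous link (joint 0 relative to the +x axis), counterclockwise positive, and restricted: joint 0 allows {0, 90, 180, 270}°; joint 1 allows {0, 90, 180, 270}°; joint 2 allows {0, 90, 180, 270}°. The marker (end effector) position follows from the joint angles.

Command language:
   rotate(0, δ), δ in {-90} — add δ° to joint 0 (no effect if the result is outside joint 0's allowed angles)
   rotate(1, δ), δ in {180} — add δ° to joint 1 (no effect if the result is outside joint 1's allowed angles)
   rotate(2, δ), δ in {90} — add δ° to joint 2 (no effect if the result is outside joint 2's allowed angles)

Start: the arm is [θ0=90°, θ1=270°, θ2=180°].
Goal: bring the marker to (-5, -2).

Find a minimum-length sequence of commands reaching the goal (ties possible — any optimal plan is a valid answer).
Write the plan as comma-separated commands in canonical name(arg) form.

rotate(2, 90), rotate(2, 90), rotate(0, -90), rotate(0, -90)

from: [θ0=90°, θ1=270°, θ2=180°]
1. rotate(2, 90) → [θ0=90°, θ1=270°, θ2=270°]
2. rotate(2, 90) → [θ0=90°, θ1=270°, θ2=0°]
3. rotate(0, -90) → [θ0=0°, θ1=270°, θ2=0°]
4. rotate(0, -90) → [θ0=270°, θ1=270°, θ2=0°]
shorter routes all fall short; 4 is best.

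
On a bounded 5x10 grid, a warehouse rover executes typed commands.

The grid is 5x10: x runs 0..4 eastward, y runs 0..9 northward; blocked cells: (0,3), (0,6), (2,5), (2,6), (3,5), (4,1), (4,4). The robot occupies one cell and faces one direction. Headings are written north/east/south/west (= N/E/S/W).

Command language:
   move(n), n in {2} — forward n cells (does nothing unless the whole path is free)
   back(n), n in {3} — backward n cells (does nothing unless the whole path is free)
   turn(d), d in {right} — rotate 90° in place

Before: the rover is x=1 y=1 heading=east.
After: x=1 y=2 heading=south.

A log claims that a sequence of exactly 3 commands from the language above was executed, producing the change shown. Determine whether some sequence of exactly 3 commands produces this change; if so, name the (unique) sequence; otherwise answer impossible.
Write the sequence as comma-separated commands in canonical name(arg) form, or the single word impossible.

turn(right), back(3), move(2)

key: position moved to (1,2) AND the heading swung to S — translation plus rotation needed
initial: x=1 y=1 heading=east
1. turn(right) → x=1 y=1 heading=south
2. back(3) → x=1 y=4 heading=south
3. move(2) → x=1 y=2 heading=south
all 27 alternatives checked — unique.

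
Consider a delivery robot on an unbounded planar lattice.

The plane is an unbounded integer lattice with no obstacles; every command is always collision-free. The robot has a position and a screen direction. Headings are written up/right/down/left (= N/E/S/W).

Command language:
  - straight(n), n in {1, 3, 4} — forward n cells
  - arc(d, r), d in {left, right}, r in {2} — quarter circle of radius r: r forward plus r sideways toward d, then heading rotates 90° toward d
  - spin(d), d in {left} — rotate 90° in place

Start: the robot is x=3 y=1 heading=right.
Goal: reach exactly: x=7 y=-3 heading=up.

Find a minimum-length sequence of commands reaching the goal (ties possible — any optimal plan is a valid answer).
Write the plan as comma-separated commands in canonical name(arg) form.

arc(right, 2), arc(left, 2), spin(left)

start: x=3 y=1 heading=right
[1] after arc(right, 2): x=5 y=-1 heading=down
[2] after arc(left, 2): x=7 y=-3 heading=right
[3] after spin(left): x=7 y=-3 heading=up
nothing shorter than 3 reaches the goal.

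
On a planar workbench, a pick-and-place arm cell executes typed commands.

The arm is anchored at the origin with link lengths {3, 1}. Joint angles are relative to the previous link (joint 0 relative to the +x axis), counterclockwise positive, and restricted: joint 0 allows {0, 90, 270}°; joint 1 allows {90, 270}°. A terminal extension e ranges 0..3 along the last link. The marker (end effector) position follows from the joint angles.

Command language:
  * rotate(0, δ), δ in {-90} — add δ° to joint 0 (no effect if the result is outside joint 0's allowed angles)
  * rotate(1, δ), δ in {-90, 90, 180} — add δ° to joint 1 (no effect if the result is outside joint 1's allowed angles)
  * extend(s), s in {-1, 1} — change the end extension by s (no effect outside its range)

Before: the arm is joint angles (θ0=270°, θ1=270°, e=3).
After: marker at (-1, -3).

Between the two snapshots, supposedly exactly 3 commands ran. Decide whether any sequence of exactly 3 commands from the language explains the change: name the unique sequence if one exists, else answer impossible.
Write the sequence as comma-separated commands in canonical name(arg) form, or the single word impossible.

initial: joint angles (θ0=270°, θ1=270°, e=3)
step 1 (extend(-1)): joint angles (θ0=270°, θ1=270°, e=2)
step 2 (extend(-1)): joint angles (θ0=270°, θ1=270°, e=1)
step 3 (extend(-1)): joint angles (θ0=270°, θ1=270°, e=0)
no rival 3-sequence matches.

extend(-1), extend(-1), extend(-1)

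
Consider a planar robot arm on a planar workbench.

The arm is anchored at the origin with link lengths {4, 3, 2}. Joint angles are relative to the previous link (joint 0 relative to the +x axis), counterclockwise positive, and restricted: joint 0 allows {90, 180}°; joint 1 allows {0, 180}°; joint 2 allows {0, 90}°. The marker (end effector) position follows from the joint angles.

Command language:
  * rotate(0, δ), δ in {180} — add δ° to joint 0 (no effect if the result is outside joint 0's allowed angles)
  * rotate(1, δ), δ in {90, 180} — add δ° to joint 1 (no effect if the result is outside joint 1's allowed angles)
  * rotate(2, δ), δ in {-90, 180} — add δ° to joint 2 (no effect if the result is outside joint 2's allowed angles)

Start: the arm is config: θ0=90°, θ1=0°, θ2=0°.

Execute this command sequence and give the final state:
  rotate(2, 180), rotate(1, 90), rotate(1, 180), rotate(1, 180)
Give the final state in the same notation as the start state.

config: θ0=90°, θ1=0°, θ2=0°

begin: config: θ0=90°, θ1=0°, θ2=0°
1. rotate(2, 180) → config: θ0=90°, θ1=0°, θ2=0°
2. rotate(1, 90) → config: θ0=90°, θ1=0°, θ2=0°
3. rotate(1, 180) → config: θ0=90°, θ1=180°, θ2=0°
4. rotate(1, 180) → config: θ0=90°, θ1=0°, θ2=0°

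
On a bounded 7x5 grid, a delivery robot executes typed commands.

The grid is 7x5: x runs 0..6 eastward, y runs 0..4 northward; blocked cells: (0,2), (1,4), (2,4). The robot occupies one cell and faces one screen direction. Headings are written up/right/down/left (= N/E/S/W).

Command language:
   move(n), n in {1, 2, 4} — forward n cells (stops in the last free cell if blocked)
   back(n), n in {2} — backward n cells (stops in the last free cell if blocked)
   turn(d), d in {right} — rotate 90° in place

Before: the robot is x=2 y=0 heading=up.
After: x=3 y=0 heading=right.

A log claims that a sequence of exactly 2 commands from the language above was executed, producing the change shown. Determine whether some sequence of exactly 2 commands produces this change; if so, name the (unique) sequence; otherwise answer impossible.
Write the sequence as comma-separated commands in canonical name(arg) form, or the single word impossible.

key: order matters: swapping turn(right) and move(1) lands elsewhere
initial: x=2 y=0 heading=up
1. turn(right) → x=2 y=0 heading=right
2. move(1) → x=3 y=0 heading=right
uniquely the one of 25 2-step routes that fits.

turn(right), move(1)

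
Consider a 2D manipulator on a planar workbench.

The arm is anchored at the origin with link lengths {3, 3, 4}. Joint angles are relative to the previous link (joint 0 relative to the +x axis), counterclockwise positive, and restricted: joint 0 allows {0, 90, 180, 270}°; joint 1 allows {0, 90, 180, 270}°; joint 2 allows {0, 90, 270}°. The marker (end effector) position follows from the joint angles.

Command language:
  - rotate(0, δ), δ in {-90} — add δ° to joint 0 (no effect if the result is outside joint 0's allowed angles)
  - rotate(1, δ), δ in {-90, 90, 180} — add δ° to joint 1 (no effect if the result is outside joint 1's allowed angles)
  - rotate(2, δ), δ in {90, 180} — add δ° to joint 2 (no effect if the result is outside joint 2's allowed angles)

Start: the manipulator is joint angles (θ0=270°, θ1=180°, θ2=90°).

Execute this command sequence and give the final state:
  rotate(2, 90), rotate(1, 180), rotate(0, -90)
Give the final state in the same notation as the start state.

joint angles (θ0=180°, θ1=0°, θ2=90°)

initial: joint angles (θ0=270°, θ1=180°, θ2=90°)
t=1 rotate(2, 90) ⇒ joint angles (θ0=270°, θ1=180°, θ2=90°)
t=2 rotate(1, 180) ⇒ joint angles (θ0=270°, θ1=0°, θ2=90°)
t=3 rotate(0, -90) ⇒ joint angles (θ0=180°, θ1=0°, θ2=90°)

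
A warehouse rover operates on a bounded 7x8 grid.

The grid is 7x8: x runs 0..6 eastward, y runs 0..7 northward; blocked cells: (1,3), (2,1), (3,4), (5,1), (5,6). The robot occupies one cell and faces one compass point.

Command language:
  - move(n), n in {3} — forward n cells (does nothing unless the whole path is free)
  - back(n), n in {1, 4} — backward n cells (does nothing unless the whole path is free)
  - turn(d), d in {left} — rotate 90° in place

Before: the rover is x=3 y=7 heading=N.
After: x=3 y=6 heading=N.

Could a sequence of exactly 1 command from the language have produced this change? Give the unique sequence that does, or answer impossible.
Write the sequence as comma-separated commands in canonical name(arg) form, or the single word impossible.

back(1)

key: still facing N — the one step turns nothing
begin: x=3 y=7 heading=N
1. back(1) → x=3 y=6 heading=N
uniquely the one of 4 1-step routes that fits.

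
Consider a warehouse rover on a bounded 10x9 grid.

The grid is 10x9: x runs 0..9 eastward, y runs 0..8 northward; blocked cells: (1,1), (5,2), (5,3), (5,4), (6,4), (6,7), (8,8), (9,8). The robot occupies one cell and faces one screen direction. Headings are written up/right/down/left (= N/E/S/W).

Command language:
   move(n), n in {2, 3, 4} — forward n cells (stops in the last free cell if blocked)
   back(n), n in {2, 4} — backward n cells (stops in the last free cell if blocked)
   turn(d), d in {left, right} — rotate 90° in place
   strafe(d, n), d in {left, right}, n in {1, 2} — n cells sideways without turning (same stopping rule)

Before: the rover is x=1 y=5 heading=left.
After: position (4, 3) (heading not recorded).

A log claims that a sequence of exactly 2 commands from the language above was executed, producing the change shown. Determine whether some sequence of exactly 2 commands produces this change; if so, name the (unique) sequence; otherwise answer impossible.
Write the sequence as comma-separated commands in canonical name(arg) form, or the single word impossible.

key: back(4) is stopped early by the blocked cell at (5,3)
t0: x=1 y=5 heading=left
step 1 (strafe(left, 2)): x=1 y=3 heading=left
step 2 (back(4)): x=4 y=3 heading=left
all 121 alternatives checked — unique.

strafe(left, 2), back(4)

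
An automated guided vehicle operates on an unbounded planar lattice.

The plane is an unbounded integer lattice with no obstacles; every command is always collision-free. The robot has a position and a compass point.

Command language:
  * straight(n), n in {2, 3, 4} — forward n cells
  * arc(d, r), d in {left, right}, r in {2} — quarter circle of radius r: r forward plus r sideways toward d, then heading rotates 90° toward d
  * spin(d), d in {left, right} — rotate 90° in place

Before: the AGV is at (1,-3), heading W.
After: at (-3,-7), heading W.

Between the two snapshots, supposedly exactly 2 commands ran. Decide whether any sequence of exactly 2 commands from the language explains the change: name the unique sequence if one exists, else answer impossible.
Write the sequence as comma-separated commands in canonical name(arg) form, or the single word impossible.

key: heading stays W — rotations cancel among the 2 commands
start: at (1,-3), heading W
t=1 arc(left, 2) ⇒ at (-1,-5), heading S
t=2 arc(right, 2) ⇒ at (-3,-7), heading W
no other 2-command option fits: unique.

arc(left, 2), arc(right, 2)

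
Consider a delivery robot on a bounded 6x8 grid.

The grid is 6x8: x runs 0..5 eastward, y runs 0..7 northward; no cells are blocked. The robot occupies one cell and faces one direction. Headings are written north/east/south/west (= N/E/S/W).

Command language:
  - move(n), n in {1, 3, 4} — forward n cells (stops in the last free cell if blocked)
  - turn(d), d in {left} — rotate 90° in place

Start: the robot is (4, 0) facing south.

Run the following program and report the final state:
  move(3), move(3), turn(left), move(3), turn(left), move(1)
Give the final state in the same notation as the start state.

(5, 1) facing north

initial: (4, 0) facing south
[1] after move(3): (4, 0) facing south
[2] after move(3): (4, 0) facing south
[3] after turn(left): (4, 0) facing east
[4] after move(3): (5, 0) facing east
[5] after turn(left): (5, 0) facing north
[6] after move(1): (5, 1) facing north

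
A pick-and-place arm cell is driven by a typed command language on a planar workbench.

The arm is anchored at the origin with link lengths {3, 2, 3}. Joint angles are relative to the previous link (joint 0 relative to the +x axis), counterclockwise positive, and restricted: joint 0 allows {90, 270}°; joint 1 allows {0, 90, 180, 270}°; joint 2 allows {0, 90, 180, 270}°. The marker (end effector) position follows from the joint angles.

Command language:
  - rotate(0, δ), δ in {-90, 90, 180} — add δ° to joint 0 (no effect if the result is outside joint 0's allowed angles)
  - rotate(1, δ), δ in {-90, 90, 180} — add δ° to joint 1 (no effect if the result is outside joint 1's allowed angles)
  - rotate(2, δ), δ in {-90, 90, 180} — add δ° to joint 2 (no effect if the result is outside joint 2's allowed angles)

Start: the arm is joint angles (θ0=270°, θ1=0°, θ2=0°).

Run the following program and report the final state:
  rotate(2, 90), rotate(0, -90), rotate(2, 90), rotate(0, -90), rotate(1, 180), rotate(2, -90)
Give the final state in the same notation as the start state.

joint angles (θ0=270°, θ1=180°, θ2=90°)

initial: joint angles (θ0=270°, θ1=0°, θ2=0°)
1. rotate(2, 90) → joint angles (θ0=270°, θ1=0°, θ2=90°)
2. rotate(0, -90) → joint angles (θ0=270°, θ1=0°, θ2=90°)
3. rotate(2, 90) → joint angles (θ0=270°, θ1=0°, θ2=180°)
4. rotate(0, -90) → joint angles (θ0=270°, θ1=0°, θ2=180°)
5. rotate(1, 180) → joint angles (θ0=270°, θ1=180°, θ2=180°)
6. rotate(2, -90) → joint angles (θ0=270°, θ1=180°, θ2=90°)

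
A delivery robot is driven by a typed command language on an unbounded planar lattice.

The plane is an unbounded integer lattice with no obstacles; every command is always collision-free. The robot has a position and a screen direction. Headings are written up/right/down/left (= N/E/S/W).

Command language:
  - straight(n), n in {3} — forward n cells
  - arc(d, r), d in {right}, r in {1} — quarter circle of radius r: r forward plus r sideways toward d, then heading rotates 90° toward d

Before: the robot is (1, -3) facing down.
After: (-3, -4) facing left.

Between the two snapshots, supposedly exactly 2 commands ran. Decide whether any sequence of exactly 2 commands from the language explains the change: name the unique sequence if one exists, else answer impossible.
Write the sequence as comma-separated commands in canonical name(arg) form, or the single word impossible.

arc(right, 1), straight(3)

key: position moved to (-3,-4) AND the heading swung to W — translation plus rotation needed
start: (1, -3) facing down
step 1 (arc(right, 1)): (0, -4) facing left
step 2 (straight(3)): (-3, -4) facing left
all 4 alternatives checked — unique.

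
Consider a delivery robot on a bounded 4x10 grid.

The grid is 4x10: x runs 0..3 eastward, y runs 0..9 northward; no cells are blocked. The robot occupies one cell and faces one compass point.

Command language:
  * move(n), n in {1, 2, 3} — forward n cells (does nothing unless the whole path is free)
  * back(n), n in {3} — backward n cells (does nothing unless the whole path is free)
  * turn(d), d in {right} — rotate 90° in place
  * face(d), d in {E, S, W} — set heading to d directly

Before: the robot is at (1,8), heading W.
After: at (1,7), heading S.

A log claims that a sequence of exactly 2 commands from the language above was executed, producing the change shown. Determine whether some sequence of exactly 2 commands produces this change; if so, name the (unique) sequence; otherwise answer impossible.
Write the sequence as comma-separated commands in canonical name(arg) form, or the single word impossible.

key: order matters: swapping face(S) and move(1) lands elsewhere
start: at (1,8), heading W
[1] after face(S): at (1,8), heading S
[2] after move(1): at (1,7), heading S
uniquely the one of 64 2-step routes that fits.

face(S), move(1)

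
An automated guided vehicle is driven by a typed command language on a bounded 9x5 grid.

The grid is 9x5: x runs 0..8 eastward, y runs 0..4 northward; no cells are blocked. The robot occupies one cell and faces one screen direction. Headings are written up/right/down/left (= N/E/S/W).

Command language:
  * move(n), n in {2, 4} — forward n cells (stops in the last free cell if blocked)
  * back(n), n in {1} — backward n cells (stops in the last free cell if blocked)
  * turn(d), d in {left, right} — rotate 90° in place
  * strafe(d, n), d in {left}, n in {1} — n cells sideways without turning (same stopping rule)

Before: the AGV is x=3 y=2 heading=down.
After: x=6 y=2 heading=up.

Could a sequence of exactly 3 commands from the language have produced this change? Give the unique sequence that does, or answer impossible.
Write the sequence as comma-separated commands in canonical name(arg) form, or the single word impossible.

impossible

all 216 sequences checked — none match.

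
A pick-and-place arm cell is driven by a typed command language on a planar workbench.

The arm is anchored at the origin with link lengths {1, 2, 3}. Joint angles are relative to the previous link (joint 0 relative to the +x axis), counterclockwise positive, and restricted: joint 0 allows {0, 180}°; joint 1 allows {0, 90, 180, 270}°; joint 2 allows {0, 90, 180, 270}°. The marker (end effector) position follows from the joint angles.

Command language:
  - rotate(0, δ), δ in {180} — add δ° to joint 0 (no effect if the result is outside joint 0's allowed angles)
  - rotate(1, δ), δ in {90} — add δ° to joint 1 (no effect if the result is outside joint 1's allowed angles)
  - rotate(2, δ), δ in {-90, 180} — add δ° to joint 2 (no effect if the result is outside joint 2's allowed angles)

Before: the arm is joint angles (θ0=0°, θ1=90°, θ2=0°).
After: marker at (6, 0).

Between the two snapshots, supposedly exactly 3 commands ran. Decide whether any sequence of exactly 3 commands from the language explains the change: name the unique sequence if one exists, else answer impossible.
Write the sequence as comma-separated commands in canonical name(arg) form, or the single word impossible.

rotate(1, 90), rotate(1, 90), rotate(1, 90)

begin: joint angles (θ0=0°, θ1=90°, θ2=0°)
[1] after rotate(1, 90): joint angles (θ0=0°, θ1=180°, θ2=0°)
[2] after rotate(1, 90): joint angles (θ0=0°, θ1=270°, θ2=0°)
[3] after rotate(1, 90): joint angles (θ0=0°, θ1=0°, θ2=0°)
uniquely the one of 64 3-step routes that fits.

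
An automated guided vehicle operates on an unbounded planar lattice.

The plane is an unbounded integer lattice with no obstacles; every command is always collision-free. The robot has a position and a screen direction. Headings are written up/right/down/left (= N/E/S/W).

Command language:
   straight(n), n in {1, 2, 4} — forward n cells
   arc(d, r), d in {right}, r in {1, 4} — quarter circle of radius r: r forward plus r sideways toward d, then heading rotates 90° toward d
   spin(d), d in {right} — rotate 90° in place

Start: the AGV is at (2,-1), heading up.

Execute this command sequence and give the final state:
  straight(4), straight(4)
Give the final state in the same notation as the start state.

start: at (2,-1), heading up
[1] after straight(4): at (2,3), heading up
[2] after straight(4): at (2,7), heading up

at (2,7), heading up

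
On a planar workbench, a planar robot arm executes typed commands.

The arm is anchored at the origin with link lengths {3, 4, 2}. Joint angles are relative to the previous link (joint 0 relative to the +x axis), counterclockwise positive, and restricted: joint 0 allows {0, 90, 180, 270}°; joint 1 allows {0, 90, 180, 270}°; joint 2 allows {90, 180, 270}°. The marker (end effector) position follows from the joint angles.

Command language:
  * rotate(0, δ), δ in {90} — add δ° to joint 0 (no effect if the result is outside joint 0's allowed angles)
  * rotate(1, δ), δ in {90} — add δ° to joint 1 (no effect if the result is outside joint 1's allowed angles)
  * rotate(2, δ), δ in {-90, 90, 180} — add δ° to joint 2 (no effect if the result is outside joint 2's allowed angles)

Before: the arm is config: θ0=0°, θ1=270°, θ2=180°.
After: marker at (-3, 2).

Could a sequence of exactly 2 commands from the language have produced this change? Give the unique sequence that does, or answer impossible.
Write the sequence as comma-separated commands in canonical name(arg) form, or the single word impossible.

from: config: θ0=0°, θ1=270°, θ2=180°
step 1 (rotate(0, 90)): config: θ0=90°, θ1=270°, θ2=180°
step 2 (rotate(0, 90)): config: θ0=180°, θ1=270°, θ2=180°
no rival 2-sequence matches.

rotate(0, 90), rotate(0, 90)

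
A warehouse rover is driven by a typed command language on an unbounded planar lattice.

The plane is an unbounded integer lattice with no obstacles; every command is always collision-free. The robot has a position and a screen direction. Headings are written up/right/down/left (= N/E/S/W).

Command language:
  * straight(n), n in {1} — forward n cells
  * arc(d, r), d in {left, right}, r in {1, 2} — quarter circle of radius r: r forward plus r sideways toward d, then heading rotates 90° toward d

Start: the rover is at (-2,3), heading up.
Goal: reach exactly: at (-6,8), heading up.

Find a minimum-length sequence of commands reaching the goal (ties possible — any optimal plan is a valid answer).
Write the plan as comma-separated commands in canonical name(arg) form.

arc(left, 2), arc(right, 2), straight(1)

initial: at (-2,3), heading up
t=1 arc(left, 2) ⇒ at (-4,5), heading left
t=2 arc(right, 2) ⇒ at (-6,7), heading up
t=3 straight(1) ⇒ at (-6,8), heading up
no 2-step plan works, so 3 is optimal.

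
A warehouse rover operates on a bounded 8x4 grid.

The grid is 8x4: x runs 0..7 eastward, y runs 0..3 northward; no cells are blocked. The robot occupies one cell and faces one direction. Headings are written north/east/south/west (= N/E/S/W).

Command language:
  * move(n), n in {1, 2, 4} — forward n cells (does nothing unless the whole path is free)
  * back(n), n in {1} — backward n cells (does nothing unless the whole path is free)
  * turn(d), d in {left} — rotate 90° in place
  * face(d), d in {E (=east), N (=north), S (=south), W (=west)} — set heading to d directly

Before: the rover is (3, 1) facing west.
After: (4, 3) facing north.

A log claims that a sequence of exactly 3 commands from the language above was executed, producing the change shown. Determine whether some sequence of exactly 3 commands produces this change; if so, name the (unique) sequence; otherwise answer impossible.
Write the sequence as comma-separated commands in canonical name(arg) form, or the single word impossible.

back(1), face(N), move(2)

key: position moved to (4,3) AND the heading swung to N — translation plus rotation needed
from: (3, 1) facing west
[1] after back(1): (4, 1) facing west
[2] after face(N): (4, 1) facing north
[3] after move(2): (4, 3) facing north
uniquely the one of 729 3-step routes that fits.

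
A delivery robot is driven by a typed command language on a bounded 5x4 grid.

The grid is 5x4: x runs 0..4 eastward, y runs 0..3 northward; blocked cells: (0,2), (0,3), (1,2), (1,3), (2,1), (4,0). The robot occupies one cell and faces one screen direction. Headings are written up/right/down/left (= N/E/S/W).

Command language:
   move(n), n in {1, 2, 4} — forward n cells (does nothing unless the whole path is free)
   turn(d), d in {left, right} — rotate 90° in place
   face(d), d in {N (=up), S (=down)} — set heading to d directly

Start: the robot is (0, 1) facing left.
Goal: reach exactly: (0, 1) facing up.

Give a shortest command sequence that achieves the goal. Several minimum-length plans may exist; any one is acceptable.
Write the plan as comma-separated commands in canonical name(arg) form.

initial: (0, 1) facing left
step 1 (turn(right)): (0, 1) facing up
minimal: 1 command(s), checked below 1.

turn(right)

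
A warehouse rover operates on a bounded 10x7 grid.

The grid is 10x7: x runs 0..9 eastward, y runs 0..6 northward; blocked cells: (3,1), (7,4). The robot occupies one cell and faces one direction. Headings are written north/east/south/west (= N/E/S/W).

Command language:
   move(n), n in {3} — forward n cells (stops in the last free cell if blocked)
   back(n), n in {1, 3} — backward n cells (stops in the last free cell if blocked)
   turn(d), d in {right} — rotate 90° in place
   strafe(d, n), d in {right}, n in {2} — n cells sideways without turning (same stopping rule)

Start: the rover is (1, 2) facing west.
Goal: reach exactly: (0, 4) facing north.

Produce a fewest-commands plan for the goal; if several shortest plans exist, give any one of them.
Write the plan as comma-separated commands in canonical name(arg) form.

initial: (1, 2) facing west
t=1 strafe(right, 2) ⇒ (1, 4) facing west
t=2 move(3) ⇒ (0, 4) facing west
t=3 turn(right) ⇒ (0, 4) facing north
nothing shorter than 3 reaches the goal.

strafe(right, 2), move(3), turn(right)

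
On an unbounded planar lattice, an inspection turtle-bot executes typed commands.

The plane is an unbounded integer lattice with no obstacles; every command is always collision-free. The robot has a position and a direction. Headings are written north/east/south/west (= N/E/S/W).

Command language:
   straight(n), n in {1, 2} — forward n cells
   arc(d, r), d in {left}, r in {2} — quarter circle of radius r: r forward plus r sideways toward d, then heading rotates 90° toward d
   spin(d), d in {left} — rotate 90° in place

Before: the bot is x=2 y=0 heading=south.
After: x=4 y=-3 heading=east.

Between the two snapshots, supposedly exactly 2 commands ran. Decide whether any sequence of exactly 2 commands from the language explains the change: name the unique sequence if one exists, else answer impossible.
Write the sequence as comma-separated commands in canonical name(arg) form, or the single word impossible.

straight(1), arc(left, 2)

key: cell and facing (now E) both changed — the 2 commands mix motion and turning
start: x=2 y=0 heading=south
[1] after straight(1): x=2 y=-1 heading=south
[2] after arc(left, 2): x=4 y=-3 heading=east
no rival 2-sequence matches.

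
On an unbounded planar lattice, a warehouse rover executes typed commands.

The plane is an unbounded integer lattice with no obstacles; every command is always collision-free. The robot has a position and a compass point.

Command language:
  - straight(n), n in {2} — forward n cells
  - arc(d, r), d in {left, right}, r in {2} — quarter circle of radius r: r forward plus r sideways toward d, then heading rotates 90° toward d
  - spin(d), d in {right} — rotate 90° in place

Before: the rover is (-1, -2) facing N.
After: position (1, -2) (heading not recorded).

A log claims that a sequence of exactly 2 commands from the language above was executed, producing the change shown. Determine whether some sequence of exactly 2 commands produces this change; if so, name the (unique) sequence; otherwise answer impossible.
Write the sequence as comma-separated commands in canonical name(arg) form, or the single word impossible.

key: running straight(2) before spin(right) would end elsewhere — order is forced
start: (-1, -2) facing N
[1] after spin(right): (-1, -2) facing E
[2] after straight(2): (1, -2) facing E
no rival 2-sequence matches.

spin(right), straight(2)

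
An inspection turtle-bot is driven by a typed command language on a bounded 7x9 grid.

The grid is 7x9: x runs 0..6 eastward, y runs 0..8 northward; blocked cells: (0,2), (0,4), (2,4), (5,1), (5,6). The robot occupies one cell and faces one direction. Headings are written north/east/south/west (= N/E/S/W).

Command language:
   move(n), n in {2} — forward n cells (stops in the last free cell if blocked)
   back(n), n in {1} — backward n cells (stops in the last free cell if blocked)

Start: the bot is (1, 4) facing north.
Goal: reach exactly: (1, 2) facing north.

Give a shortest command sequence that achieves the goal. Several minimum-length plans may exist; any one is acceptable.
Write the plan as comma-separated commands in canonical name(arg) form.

initial: (1, 4) facing north
step 1 (back(1)): (1, 3) facing north
step 2 (back(1)): (1, 2) facing north
minimal: 2 command(s), checked below 2.

back(1), back(1)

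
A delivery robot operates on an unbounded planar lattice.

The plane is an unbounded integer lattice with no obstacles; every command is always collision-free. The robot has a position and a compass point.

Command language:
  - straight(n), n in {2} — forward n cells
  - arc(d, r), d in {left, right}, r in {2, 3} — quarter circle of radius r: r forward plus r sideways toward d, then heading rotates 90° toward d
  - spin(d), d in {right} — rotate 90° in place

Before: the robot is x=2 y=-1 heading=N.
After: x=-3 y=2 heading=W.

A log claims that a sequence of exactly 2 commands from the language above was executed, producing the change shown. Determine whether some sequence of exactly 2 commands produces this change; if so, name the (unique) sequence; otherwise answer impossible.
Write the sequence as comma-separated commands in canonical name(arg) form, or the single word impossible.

arc(left, 3), straight(2)

key: running straight(2) before arc(left, 3) would end elsewhere — order is forced
t0: x=2 y=-1 heading=N
1. arc(left, 3) → x=-1 y=2 heading=W
2. straight(2) → x=-3 y=2 heading=W
no rival 2-sequence matches.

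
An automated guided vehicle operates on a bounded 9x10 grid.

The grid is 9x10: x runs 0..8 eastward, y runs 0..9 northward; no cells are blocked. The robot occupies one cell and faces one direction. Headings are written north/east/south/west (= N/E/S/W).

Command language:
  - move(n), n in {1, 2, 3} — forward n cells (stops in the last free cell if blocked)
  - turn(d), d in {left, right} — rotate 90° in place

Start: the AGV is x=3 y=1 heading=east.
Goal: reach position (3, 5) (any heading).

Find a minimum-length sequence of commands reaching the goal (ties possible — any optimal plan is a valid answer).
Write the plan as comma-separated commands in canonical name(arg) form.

turn(left), move(1), move(3)

initial: x=3 y=1 heading=east
1. turn(left) → x=3 y=1 heading=north
2. move(1) → x=3 y=2 heading=north
3. move(3) → x=3 y=5 heading=north
shorter routes all fall short; 3 is best.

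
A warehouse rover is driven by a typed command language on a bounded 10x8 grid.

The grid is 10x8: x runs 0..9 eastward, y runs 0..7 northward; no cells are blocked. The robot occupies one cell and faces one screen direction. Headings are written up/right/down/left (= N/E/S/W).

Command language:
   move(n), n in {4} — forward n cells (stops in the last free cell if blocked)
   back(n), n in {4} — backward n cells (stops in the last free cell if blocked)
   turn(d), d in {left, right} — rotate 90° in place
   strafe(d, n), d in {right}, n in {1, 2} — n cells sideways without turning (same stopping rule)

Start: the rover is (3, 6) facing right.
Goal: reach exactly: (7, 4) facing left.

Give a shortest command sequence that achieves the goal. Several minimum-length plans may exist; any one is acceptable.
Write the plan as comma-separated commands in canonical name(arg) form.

from: (3, 6) facing right
t=1 strafe(right, 2) ⇒ (3, 4) facing right
t=2 turn(right) ⇒ (3, 4) facing down
t=3 turn(right) ⇒ (3, 4) facing left
t=4 back(4) ⇒ (7, 4) facing left
nothing shorter than 4 reaches the goal.

strafe(right, 2), turn(right), turn(right), back(4)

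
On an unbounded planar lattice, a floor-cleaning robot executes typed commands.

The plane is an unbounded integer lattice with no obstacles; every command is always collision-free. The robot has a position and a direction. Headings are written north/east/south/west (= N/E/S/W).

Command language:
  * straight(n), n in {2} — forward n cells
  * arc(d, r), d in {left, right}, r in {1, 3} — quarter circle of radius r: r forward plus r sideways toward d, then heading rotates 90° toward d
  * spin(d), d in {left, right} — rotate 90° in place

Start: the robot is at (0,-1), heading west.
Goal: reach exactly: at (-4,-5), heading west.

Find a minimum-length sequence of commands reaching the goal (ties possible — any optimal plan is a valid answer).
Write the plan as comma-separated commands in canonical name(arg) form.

from: at (0,-1), heading west
1. arc(left, 3) → at (-3,-4), heading south
2. arc(right, 1) → at (-4,-5), heading west
nothing shorter than 2 reaches the goal.

arc(left, 3), arc(right, 1)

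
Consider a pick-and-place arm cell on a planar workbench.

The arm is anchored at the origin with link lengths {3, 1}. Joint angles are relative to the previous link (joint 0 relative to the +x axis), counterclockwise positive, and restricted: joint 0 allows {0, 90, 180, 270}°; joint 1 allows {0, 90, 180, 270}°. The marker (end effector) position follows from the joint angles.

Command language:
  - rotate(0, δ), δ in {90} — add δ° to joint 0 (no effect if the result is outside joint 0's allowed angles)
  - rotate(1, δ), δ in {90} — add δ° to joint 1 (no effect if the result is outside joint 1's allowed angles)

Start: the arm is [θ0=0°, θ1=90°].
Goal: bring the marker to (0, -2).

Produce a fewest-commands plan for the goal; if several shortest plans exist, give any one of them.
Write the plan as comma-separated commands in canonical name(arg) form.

rotate(1, 90), rotate(0, 90), rotate(0, 90), rotate(0, 90)

from: [θ0=0°, θ1=90°]
step 1 (rotate(1, 90)): [θ0=0°, θ1=180°]
step 2 (rotate(0, 90)): [θ0=90°, θ1=180°]
step 3 (rotate(0, 90)): [θ0=180°, θ1=180°]
step 4 (rotate(0, 90)): [θ0=270°, θ1=180°]
shorter routes all fall short; 4 is best.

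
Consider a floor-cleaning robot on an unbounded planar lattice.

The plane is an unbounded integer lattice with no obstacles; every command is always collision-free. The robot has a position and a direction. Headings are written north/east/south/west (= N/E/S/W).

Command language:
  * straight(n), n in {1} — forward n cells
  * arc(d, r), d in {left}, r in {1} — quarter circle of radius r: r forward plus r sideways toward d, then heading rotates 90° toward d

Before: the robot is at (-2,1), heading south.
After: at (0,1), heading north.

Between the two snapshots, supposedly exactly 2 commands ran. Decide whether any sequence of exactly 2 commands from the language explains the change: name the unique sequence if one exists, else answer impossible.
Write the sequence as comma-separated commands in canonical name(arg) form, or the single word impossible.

arc(left, 1), arc(left, 1)

key: position moved to (0,1) AND the heading swung to N — translation plus rotation needed
t0: at (-2,1), heading south
1. arc(left, 1) → at (-1,0), heading east
2. arc(left, 1) → at (0,1), heading north
no other 2-command option fits: unique.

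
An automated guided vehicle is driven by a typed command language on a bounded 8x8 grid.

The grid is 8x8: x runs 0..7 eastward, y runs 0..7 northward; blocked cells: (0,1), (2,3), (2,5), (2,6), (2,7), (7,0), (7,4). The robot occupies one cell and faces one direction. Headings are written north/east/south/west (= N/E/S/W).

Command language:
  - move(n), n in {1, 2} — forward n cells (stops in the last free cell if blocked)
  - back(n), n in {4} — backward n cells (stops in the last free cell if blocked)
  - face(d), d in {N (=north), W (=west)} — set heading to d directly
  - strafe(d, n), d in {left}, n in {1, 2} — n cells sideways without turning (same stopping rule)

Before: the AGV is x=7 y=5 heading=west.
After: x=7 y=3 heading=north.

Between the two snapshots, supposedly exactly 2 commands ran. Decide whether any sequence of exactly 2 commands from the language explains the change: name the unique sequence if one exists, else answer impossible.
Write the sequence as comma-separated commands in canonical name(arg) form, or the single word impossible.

impossible

all 49 sequences checked — none match.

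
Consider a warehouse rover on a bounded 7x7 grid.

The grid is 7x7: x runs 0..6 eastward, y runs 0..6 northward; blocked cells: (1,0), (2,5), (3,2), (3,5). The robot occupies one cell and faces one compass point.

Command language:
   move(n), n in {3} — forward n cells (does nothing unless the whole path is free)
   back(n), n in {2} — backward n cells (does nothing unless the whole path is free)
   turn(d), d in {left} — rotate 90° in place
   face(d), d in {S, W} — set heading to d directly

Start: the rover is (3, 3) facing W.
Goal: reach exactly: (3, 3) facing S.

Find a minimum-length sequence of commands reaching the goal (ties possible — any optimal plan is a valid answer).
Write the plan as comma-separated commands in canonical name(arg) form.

turn(left)

start: (3, 3) facing W
1. turn(left) → (3, 3) facing S
shorter routes all fall short; 1 is best.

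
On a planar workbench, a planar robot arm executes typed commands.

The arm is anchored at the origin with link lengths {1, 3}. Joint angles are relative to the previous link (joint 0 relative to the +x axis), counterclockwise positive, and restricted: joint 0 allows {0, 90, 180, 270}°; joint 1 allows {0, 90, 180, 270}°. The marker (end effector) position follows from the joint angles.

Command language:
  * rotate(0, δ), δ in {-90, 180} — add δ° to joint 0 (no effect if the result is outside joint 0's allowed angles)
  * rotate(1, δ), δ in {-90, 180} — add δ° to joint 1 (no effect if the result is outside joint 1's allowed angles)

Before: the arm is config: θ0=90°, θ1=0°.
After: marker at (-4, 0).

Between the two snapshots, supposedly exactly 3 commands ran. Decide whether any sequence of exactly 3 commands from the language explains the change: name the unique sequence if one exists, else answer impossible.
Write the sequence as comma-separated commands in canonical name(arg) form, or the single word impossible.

begin: config: θ0=90°, θ1=0°
t=1 rotate(0, -90) ⇒ config: θ0=0°, θ1=0°
t=2 rotate(0, -90) ⇒ config: θ0=270°, θ1=0°
t=3 rotate(0, -90) ⇒ config: θ0=180°, θ1=0°
no rival 3-sequence matches.

rotate(0, -90), rotate(0, -90), rotate(0, -90)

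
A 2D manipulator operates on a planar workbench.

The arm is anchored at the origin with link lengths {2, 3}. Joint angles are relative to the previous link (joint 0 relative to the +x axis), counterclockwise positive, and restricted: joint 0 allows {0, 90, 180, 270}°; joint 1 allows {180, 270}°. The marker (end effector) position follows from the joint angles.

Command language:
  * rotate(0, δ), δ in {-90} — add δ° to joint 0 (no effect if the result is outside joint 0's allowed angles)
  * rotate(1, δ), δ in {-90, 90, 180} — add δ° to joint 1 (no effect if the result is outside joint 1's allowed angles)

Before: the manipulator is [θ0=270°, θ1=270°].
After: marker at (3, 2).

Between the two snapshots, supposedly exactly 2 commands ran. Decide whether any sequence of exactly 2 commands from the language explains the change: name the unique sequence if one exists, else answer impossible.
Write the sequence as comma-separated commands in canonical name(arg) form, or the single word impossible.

rotate(0, -90), rotate(0, -90)

begin: [θ0=270°, θ1=270°]
t=1 rotate(0, -90) ⇒ [θ0=180°, θ1=270°]
t=2 rotate(0, -90) ⇒ [θ0=90°, θ1=270°]
all 16 alternatives checked — unique.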